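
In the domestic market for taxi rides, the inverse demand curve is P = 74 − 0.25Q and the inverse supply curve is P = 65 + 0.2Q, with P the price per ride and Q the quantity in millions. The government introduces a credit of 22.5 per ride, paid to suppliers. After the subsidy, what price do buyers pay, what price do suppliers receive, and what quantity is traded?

Inverting to Q(P) form: Qd = 296 − 4P; Qs = 5P − 325.
Without the subsidy, 296 − 4P = 5P − 325 gives 9P = 621, so P* = 69 and Q* = 20.
With a per-unit subsidy paid to suppliers, each receives P + 22.5 per unit sold, so supply becomes Qs = 5(P + 22.5) − 325.
Solving gives Q = 70 with buyers paying 56.5 and suppliers receiving 79 (the 22.5 wedge).

Buyers pay 56.5; suppliers receive 79; quantity = 70.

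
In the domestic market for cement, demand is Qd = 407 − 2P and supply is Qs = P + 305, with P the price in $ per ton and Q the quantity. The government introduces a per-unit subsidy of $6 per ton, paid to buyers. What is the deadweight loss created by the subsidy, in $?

Deadweight loss = $12.

Without the subsidy, 407 − 2P = P + 305 gives 3P = 102, so P* = $34 and Q* = 339.
With a per-unit subsidy paid to buyers, each effectively pays P − 6, so demand becomes Qd = 407 − 2(P − 6).
Solving gives Q = 343 with buyers paying $32 and suppliers receiving $38 (the $6 wedge).
Quantity rises by |ΔQ| = |339 − 343| = 4.
DWL = ½ · t · |ΔQ| = ½ · 6 · 4 = $12.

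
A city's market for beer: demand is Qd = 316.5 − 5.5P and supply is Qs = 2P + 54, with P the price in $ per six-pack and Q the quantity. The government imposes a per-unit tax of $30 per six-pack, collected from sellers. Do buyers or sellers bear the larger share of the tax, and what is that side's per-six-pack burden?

Before the tax: set 316.5 − 5.5P = 2P + 54 → P* = $35, Q* = 124.
With the tax collected from sellers, supply shifts: Qs = 2(P − 30) + 54.
New equilibrium: buyers pay $43, sellers receive $13, Q = 80. (Wedge: Pb − Ps = 30.)
Per-six-pack burden: buyers $8, sellers $22.
Sellers take the larger share because supply is less price-elastic here (demand slope 5.5 vs supply slope 2).

Sellers bear the larger share: $22 per six-pack.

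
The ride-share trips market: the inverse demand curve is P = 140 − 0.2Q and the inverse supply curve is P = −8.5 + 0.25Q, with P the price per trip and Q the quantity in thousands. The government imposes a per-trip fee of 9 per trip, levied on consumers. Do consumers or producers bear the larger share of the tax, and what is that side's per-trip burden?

Producers bear the larger share: 5 per trip.

Rewrite in direct form: Qd = 700 − 5P and Qs = 4P + 34.
Before the tax: set 700 − 5P = 4P + 34 → P* = 74, Q* = 330.
With the tax collected from consumers, demand (in seller-price terms) shifts: Qd = 700 − 5(P + 9).
Solving gives Q = 310 with consumers paying 78 and producers receiving 69 (the 9 wedge).
Per-trip burden: consumers 4, producers 5.
Producers take the larger share because supply is less price-elastic here (demand slope 5 vs supply slope 4).
The less price-elastic side of the market bears the larger share of a per-unit tax.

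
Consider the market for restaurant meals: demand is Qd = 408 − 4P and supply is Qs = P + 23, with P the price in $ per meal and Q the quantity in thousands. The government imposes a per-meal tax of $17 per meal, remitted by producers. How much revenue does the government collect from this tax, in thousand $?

Before the tax: set 408 − 4P = P + 23 → P* = $77, Q* = 100.
With the tax collected from producers, supply shifts: Qs = (P − 17) + 23.
Solving gives Q = 86.4 with buyers paying $80.4 and producers receiving $63.4 (the $17 wedge).
Revenue = t · Q = 17 · 86.4 = $1468.8.

Tax revenue = $1468.8 thousand.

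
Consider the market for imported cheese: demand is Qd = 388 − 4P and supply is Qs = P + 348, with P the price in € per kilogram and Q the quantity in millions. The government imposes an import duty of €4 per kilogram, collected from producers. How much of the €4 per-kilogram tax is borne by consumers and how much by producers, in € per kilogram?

Without the tax, 388 − 4P = P + 348 gives 5P = 40, so P* = €8 and Q* = 356.
With the tax collected from producers, supply shifts: Qs = (P − 4) + 348.
Solving gives Q = 352.8 with consumers paying €8.8 and producers receiving €4.8 (the €4 wedge).
Burden on consumers: €0.8; on producers: €3.2. (They sum to €4.)

Consumers bear €0.8 per kilogram; producers bear €3.2 per kilogram.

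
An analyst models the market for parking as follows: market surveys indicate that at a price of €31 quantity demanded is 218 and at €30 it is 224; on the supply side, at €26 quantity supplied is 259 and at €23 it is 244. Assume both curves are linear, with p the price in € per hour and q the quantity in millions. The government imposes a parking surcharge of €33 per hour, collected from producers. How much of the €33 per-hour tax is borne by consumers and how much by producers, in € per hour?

Demand slope: (224 − 218)/(30 − 31) = -6, so qd = 404 − 6p.
Supply slope: (244 − 259)/(23 − 26) = 5, so qs = 5p + 129.
Without the tax, 404 − 6p = 5p + 129 gives 11p = 275, so p* = €25 and q* = 254.
With the tax collected from producers, supply shifts: qs = 5(p − 33) + 129.
Solving gives q = 164 with consumers paying €40 and producers receiving €7 (the €33 wedge).
Burden on consumers: €15; on producers: €18. (They sum to €33.)

Consumers bear €15 per hour; producers bear €18 per hour.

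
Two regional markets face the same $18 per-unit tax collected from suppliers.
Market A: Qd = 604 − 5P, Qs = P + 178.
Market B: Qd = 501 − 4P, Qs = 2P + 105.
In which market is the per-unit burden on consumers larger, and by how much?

Market B, by $3.

Market A: pre-tax P* = $71, Q* = 249; post-tax Q = 234; per-unit burden on consumers = $3.
Market B: pre-tax P* = $66, Q* = 237; post-tax Q = 213; per-unit burden on consumers = $6.
Difference: $3 vs $6 → market B is larger by $3.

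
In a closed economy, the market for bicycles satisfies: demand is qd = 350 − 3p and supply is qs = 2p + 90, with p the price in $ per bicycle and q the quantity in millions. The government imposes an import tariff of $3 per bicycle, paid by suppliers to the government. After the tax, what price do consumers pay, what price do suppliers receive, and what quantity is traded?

Consumers pay $53.2; suppliers receive $50.2; quantity = 190.4.

Before the tax: set 350 − 3p = 2p + 90 → p* = $52, q* = 194.
With the tax collected from suppliers, supply shifts: qs = 2(p − 3) + 90.
Solving gives q = 190.4 with consumers paying $53.2 and suppliers receiving $50.2 (the $3 wedge).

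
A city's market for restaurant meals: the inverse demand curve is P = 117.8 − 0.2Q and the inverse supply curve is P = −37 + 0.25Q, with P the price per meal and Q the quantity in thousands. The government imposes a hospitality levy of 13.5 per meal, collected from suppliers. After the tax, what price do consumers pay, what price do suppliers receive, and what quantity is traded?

Consumers pay 55; suppliers receive 41.5; quantity = 314.

Rewrite in direct form: Qd = 589 − 5P and Qs = 4P + 148.
Without the tax, 589 − 5P = 4P + 148 gives 9P = 441, so P* = 49 and Q* = 344.
With the tax collected from suppliers, supply shifts: Qs = 4(P − 13.5) + 148.
New equilibrium: consumers pay 55, suppliers receive 41.5, Q = 314. (Wedge: Pb − Ps = 13.5.)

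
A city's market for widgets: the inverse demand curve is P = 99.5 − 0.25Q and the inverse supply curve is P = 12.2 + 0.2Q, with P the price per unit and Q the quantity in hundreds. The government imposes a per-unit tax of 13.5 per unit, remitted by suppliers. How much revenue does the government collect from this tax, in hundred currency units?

Inverting to Q(P) form: Qd = 398 − 4P; Qs = 5P − 61.
Before the tax: set 398 − 4P = 5P − 61 → P* = 51, Q* = 194.
With the tax collected from suppliers, supply shifts: Qs = 5(P − 13.5) − 61.
Solving gives Q = 164 with buyers paying 58.5 and suppliers receiving 45 (the 13.5 wedge).
Revenue = t · Q = 13.5 · 164 = 2214.

Tax revenue = 2214 hundred.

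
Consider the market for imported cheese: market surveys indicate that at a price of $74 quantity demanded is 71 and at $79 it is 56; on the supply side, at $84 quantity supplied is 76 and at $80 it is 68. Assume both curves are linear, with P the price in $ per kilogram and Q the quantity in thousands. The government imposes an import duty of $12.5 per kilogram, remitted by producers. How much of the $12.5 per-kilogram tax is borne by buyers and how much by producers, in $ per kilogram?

Demand slope: (56 − 71)/(79 − 74) = -3, so Qd = 293 − 3P.
Supply slope: (68 − 76)/(80 − 84) = 2, so Qs = 2P − 92.
Without the tax, 293 − 3P = 2P − 92 gives 5P = 385, so P* = $77 and Q* = 62.
With the tax collected from producers, supply shifts: Qs = 2(P − 12.5) − 92.
New equilibrium: buyers pay $82, producers receive $69.5, Q = 47. (Wedge: Pb − Ps = 12.5.)
Burden on buyers: $5; on producers: $7.5. (They sum to $12.5.)

Buyers bear $5 per kilogram; producers bear $7.5 per kilogram.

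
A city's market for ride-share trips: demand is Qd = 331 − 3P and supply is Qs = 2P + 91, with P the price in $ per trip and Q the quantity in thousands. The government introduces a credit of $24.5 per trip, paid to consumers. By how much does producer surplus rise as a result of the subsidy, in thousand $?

Producer surplus rises by $2964.99 thousand.

Before the subsidy: set 331 − 3P = 2P + 91 → P* = $48, Q* = 187.
With a per-unit subsidy paid to consumers, each effectively pays P − 24.5, so demand becomes Qd = 331 − 3(P − 24.5).
New equilibrium: consumers pay $38.2, sellers receive $62.7, Q = 216.4. (Wedge: Pb − Ps = −24.5.)
ΔPS is the trapezoid between Q = 216.4 and Q = 187 of height $14.7: ½ · (187 + 216.4) · 14.7 = $2964.99.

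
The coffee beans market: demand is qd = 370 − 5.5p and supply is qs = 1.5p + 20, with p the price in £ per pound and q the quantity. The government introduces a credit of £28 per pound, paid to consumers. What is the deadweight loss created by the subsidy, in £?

Deadweight loss = £462.

Before the subsidy: set 370 − 5.5p = 1.5p + 20 → p* = £50, q* = 95.
With a per-unit subsidy paid to consumers, each effectively pays p − 28, so demand becomes qd = 370 − 5.5(p − 28).
Solving gives q = 128 with consumers paying £44 and producers receiving £72 (the £28 wedge).
Quantity rises by |ΔQ| = |95 − 128| = 33.
DWL = ½ · t · |ΔQ| = ½ · 28 · 33 = £462.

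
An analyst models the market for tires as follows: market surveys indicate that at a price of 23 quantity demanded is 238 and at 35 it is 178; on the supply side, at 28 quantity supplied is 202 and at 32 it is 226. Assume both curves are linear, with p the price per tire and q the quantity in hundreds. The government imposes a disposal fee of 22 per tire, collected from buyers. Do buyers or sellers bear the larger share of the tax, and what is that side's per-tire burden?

Buyers bear the larger share: 12 per tire.

Demand slope: (178 − 238)/(35 − 23) = -5, so qd = 353 − 5p.
Supply slope: (226 − 202)/(32 − 28) = 6, so qs = 6p + 34.
Before the tax: set 353 − 5p = 6p + 34 → p* = 29, q* = 208.
With the tax collected from buyers, demand (in seller-price terms) shifts: qd = 353 − 5(p + 22).
New equilibrium: buyers pay 41, sellers receive 19, q = 148. (Wedge: pb − ps = 22.)
Per-tire burden: buyers 12, sellers 10.
Buyers take the larger share because demand is less price-elastic here (demand slope 5 vs supply slope 6).
The less price-elastic side of the market bears the larger share of a per-unit tax.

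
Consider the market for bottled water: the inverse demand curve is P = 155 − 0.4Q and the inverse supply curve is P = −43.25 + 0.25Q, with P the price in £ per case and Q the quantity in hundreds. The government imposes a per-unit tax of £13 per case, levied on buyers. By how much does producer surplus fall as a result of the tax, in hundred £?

Inverting to Q(P) form: Qd = 387.5 − 2.5P; Qs = 4P + 173.
Without the tax, 387.5 − 2.5P = 4P + 173 gives 6.5P = 214.5, so P* = £33 and Q* = 305.
With the tax collected from buyers, demand (in seller-price terms) shifts: Qd = 387.5 − 2.5(P + 13).
New equilibrium: buyers pay £41, suppliers receive £28, Q = 285. (Wedge: Pb − Ps = 13.)
ΔPS is the trapezoid between Q = 285 and Q = 305 of height £5: ½ · (305 + 285) · 5 = £1475.

Producer surplus falls by £1475 hundred.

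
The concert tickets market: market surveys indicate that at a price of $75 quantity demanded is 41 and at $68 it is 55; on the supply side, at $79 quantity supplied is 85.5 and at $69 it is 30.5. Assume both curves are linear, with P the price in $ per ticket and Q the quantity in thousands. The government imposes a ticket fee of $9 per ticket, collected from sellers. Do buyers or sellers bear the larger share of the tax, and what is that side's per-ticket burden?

Buyers bear the larger share: $6.6 per ticket.

Demand slope: (55 − 41)/(68 − 75) = -2, so Qd = 191 − 2P.
Supply slope: (30.5 − 85.5)/(69 − 79) = 5.5, so Qs = 5.5P − 349.
Before the tax: set 191 − 2P = 5.5P − 349 → P* = $72, Q* = 47.
With the tax collected from sellers, supply shifts: Qs = 5.5(P − 9) − 349.
Solving gives Q = 33.8 with buyers paying $78.6 and sellers receiving $69.6 (the $9 wedge).
Per-ticket burden: buyers $6.6, sellers $2.4.
Buyers take the larger share because demand is less price-elastic here (demand slope 2 vs supply slope 5.5).
The less price-elastic side of the market bears the larger share of a per-unit tax.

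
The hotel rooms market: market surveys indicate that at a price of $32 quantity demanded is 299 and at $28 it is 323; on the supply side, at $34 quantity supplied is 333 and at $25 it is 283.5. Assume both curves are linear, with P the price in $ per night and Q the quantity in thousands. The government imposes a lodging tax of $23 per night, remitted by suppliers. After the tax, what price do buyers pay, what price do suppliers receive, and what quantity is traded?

Demand slope: (323 − 299)/(28 − 32) = -6, so Qd = 491 − 6P.
Supply slope: (283.5 − 333)/(25 − 34) = 5.5, so Qs = 5.5P + 146.
Without the tax, 491 − 6P = 5.5P + 146 gives 11.5P = 345, so P* = $30 and Q* = 311.
With the tax collected from suppliers, supply shifts: Qs = 5.5(P − 23) + 146.
New equilibrium: buyers pay $41, suppliers receive $18, Q = 245. (Wedge: Pb − Ps = 23.)
The less price-elastic side of the market bears the larger share of a per-unit tax.

Buyers pay $41; suppliers receive $18; quantity = 245.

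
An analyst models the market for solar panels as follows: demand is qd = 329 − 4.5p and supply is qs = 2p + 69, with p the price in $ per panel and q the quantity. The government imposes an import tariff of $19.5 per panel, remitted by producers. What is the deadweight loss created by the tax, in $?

Deadweight loss = $263.25.

Without the tax, 329 − 4.5p = 2p + 69 gives 6.5p = 260, so p* = $40 and q* = 149.
With the tax collected from producers, supply shifts: qs = 2(p − 19.5) + 69.
New equilibrium: buyers pay $46, producers receive $26.5, q = 122. (Wedge: pb − ps = 19.5.)
Quantity falls by |ΔQ| = |149 − 122| = 27.
DWL = ½ · t · |ΔQ| = ½ · 19.5 · 27 = $263.25.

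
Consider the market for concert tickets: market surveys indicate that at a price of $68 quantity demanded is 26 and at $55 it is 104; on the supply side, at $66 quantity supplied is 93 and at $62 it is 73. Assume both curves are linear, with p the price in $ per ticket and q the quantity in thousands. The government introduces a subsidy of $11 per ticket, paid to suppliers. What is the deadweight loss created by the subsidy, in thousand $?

Deadweight loss = $165 thousand.

Demand slope: (104 − 26)/(55 − 68) = -6, so qd = 434 − 6p.
Supply slope: (73 − 93)/(62 − 66) = 5, so qs = 5p − 237.
Without the subsidy, 434 − 6p = 5p − 237 gives 11p = 671, so p* = $61 and q* = 68.
With a per-unit subsidy paid to suppliers, each receives p + 11 per unit sold, so supply becomes qs = 5(p + 11) − 237.
New equilibrium: consumers pay $56, suppliers receive $67, q = 98. (Wedge: pb − ps = −11.)
Quantity rises by |ΔQ| = |68 − 98| = 30.
DWL = ½ · t · |ΔQ| = ½ · 11 · 30 = $165.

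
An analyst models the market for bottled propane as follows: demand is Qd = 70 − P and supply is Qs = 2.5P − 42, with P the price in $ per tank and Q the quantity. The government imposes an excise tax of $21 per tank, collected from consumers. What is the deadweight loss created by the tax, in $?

Deadweight loss = $157.5.

Before the tax: set 70 − P = 2.5P − 42 → P* = $32, Q* = 38.
With the tax collected from consumers, demand (in seller-price terms) shifts: Qd = 70 − (P + 21).
Solving gives Q = 23 with consumers paying $47 and producers receiving $26 (the $21 wedge).
Quantity falls by |ΔQ| = |38 − 23| = 15.
DWL = ½ · t · |ΔQ| = ½ · 21 · 15 = $157.5.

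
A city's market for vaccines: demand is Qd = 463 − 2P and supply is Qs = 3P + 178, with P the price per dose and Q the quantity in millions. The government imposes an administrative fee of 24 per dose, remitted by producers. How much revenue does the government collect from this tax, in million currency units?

Tax revenue = 7684.8 million.

Without the tax, 463 − 2P = 3P + 178 gives 5P = 285, so P* = 57 and Q* = 349.
With the tax collected from producers, supply shifts: Qs = 3(P − 24) + 178.
Solving gives Q = 320.2 with consumers paying 71.4 and producers receiving 47.4 (the 24 wedge).
Revenue = t · Q = 24 · 320.2 = 7684.8.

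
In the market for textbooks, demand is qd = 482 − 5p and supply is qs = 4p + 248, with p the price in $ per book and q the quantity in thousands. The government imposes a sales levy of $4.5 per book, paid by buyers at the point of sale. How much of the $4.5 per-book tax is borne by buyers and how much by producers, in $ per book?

Buyers bear $2 per book; producers bear $2.5 per book.

Before the tax: set 482 − 5p = 4p + 248 → p* = $26, q* = 352.
With the tax collected from buyers, demand (in seller-price terms) shifts: qd = 482 − 5(p + 4.5).
Solving gives q = 342 with buyers paying $28 and producers receiving $23.5 (the $4.5 wedge).
Burden on buyers: $2; on producers: $2.5. (They sum to $4.5.)
The less price-elastic side of the market bears the larger share of a per-unit tax.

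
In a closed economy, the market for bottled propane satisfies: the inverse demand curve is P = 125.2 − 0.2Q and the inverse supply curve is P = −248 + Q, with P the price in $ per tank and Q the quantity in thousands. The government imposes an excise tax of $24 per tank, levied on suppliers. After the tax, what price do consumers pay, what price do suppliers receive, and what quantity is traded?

Consumers pay $67; suppliers receive $43; quantity = 291.

Inverting to Q(P) form: Qd = 626 − 5P; Qs = P + 248.
Without the tax, 626 − 5P = P + 248 gives 6P = 378, so P* = $63 and Q* = 311.
With the tax collected from suppliers, supply shifts: Qs = (P − 24) + 248.
New equilibrium: consumers pay $67, suppliers receive $43, Q = 291. (Wedge: Pb − Ps = 24.)
The less price-elastic side of the market bears the larger share of a per-unit tax.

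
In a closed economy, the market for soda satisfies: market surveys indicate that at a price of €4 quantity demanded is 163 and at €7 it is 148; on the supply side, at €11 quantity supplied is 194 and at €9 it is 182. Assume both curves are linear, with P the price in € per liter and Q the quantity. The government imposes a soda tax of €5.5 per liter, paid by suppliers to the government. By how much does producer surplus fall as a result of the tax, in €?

Demand slope: (148 − 163)/(7 − 4) = -5, so Qd = 183 − 5P.
Supply slope: (182 − 194)/(9 − 11) = 6, so Qs = 6P + 128.
Before the tax: set 183 − 5P = 6P + 128 → P* = €5, Q* = 158.
With the tax collected from suppliers, supply shifts: Qs = 6(P − 5.5) + 128.
New equilibrium: buyers pay €8, suppliers receive €2.5, Q = 143. (Wedge: Pb − Ps = 5.5.)
ΔPS is the trapezoid between Q = 143 and Q = 158 of height €2.5: ½ · (158 + 143) · 2.5 = €376.25.

Producer surplus falls by €376.25.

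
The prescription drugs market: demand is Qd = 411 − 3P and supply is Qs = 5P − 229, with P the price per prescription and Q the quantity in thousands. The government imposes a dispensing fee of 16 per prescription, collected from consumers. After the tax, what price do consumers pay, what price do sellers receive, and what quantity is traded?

Before the tax: set 411 − 3P = 5P − 229 → P* = 80, Q* = 171.
With the tax collected from consumers, demand (in seller-price terms) shifts: Qd = 411 − 3(P + 16).
Solving gives Q = 141 with consumers paying 90 and sellers receiving 74 (the 16 wedge).

Consumers pay 90; sellers receive 74; quantity = 141.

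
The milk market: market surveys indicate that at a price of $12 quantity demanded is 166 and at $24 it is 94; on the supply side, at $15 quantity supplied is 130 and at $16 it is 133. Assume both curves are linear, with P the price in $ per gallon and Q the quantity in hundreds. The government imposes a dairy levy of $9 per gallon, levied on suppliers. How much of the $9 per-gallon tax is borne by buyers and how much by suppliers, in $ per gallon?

Demand slope: (94 − 166)/(24 − 12) = -6, so Qd = 238 − 6P.
Supply slope: (133 − 130)/(16 − 15) = 3, so Qs = 3P + 85.
Without the tax, 238 − 6P = 3P + 85 gives 9P = 153, so P* = $17 and Q* = 136.
With the tax collected from suppliers, supply shifts: Qs = 3(P − 9) + 85.
Solving gives Q = 118 with buyers paying $20 and suppliers receiving $11 (the $9 wedge).
Burden on buyers: $3; on suppliers: $6. (They sum to $9.)

Buyers bear $3 per gallon; suppliers bear $6 per gallon.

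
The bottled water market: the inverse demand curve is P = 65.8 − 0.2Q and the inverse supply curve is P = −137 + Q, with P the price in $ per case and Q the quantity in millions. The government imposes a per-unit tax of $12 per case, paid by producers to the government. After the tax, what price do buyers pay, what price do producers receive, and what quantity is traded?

Rewrite in direct form: Qd = 329 − 5P and Qs = P + 137.
Before the tax: set 329 − 5P = P + 137 → P* = $32, Q* = 169.
With the tax collected from producers, supply shifts: Qs = (P − 12) + 137.
Solving gives Q = 159 with buyers paying $34 and producers receiving $22 (the $12 wedge).

Buyers pay $34; producers receive $22; quantity = 159.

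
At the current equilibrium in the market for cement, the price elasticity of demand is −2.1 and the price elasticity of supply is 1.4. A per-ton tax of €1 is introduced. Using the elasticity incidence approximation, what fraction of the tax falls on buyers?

Buyers' share ≈ 0.4.

Incidence ratio: buyers' share ≈ εs / (εs + |εd|) = 1.4 / (1.4 + 2.1) = 0.4.
Supply is the less elastic side, so buyers bear the smaller share.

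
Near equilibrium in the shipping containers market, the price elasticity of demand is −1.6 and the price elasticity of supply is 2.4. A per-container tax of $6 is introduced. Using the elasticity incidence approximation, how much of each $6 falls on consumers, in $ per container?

Consumers bear ≈ $3.6 per container.

Incidence ratio: consumers' share ≈ εs / (εs + |εd|) = 2.4 / (2.4 + 1.6) = 0.6.
So consumers bear ≈ 0.6 × $6 = $3.6; suppliers bear $2.4.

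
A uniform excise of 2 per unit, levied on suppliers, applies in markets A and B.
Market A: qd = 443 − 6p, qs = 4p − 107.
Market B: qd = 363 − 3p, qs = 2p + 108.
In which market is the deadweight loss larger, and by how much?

Market A, by 2.4.

Market A: pre-tax p* = 55, q* = 113; post-tax q = 108.2; deadweight loss = 4.8.
Market B: pre-tax p* = 51, q* = 210; post-tax q = 207.6; deadweight loss = 2.4.
Difference: 4.8 vs 2.4 → market A is larger by 2.4.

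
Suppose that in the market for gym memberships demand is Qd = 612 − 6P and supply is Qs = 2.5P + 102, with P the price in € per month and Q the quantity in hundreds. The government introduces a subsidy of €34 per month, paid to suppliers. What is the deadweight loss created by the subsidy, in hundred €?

Before the subsidy: set 612 − 6P = 2.5P + 102 → P* = €60, Q* = 252.
With a per-unit subsidy paid to suppliers, each receives P + 34 per unit sold, so supply becomes Qs = 2.5(P + 34) + 102.
New equilibrium: consumers pay €50, suppliers receive €84, Q = 312. (Wedge: Pb − Ps = −34.)
Quantity rises by |ΔQ| = |252 − 312| = 60.
DWL = ½ · t · |ΔQ| = ½ · 34 · 60 = €1020.

Deadweight loss = €1020 hundred.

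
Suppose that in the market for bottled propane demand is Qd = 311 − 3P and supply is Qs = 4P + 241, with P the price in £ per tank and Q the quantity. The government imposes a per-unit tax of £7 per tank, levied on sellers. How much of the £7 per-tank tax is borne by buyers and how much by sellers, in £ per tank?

Before the tax: set 311 − 3P = 4P + 241 → P* = £10, Q* = 281.
With the tax collected from sellers, supply shifts: Qs = 4(P − 7) + 241.
New equilibrium: buyers pay £14, sellers receive £7, Q = 269. (Wedge: Pb − Ps = 7.)
Burden on buyers: £4; on sellers: £3. (They sum to £7.)

Buyers bear £4 per tank; sellers bear £3 per tank.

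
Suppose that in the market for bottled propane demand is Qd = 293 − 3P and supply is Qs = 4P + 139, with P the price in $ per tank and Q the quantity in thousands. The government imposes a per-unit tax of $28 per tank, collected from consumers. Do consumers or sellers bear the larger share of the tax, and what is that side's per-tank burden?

Without the tax, 293 − 3P = 4P + 139 gives 7P = 154, so P* = $22 and Q* = 227.
With the tax collected from consumers, demand (in seller-price terms) shifts: Qd = 293 − 3(P + 28).
New equilibrium: consumers pay $38, sellers receive $10, Q = 179. (Wedge: Pb − Ps = 28.)
Per-tank burden: consumers $16, sellers $12.
Consumers take the larger share because demand is less price-elastic here (demand slope 3 vs supply slope 4).

Consumers bear the larger share: $16 per tank.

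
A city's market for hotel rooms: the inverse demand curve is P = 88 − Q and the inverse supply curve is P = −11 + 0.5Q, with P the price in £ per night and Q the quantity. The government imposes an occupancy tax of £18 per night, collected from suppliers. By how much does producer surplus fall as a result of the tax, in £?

Producer surplus falls by £360.

Rewrite in direct form: Qd = 88 − P and Qs = 2P + 22.
Without the tax, 88 − P = 2P + 22 gives 3P = 66, so P* = £22 and Q* = 66.
With the tax collected from suppliers, supply shifts: Qs = 2(P − 18) + 22.
Solving gives Q = 54 with consumers paying £34 and suppliers receiving £16 (the £18 wedge).
ΔPS is the trapezoid between Q = 54 and Q = 66 of height £6: ½ · (66 + 54) · 6 = £360.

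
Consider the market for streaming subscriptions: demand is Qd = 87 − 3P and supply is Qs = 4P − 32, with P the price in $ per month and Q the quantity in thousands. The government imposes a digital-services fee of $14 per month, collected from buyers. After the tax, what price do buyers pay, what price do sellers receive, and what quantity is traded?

Without the tax, 87 − 3P = 4P − 32 gives 7P = 119, so P* = $17 and Q* = 36.
With the tax collected from buyers, demand (in seller-price terms) shifts: Qd = 87 − 3(P + 14).
New equilibrium: buyers pay $25, sellers receive $11, Q = 12. (Wedge: Pb − Ps = 14.)

Buyers pay $25; sellers receive $11; quantity = 12.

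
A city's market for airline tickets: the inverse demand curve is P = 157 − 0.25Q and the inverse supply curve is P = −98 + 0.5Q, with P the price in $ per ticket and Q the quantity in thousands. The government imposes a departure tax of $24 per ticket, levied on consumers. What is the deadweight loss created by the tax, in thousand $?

Deadweight loss = $384 thousand.

Rewrite in direct form: Qd = 628 − 4P and Qs = 2P + 196.
Before the tax: set 628 − 4P = 2P + 196 → P* = $72, Q* = 340.
With the tax collected from consumers, demand (in seller-price terms) shifts: Qd = 628 − 4(P + 24).
Solving gives Q = 308 with consumers paying $80 and suppliers receiving $56 (the $24 wedge).
Quantity falls by |ΔQ| = |340 − 308| = 32.
DWL = ½ · t · |ΔQ| = ½ · 24 · 32 = $384.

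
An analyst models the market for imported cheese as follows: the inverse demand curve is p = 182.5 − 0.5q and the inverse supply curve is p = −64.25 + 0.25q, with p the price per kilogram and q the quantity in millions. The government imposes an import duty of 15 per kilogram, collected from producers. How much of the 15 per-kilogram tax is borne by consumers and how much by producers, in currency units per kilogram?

Inverting to q(p) form: qd = 365 − 2p; qs = 4p + 257.
Before the tax: set 365 − 2p = 4p + 257 → p* = 18, q* = 329.
With the tax collected from producers, supply shifts: qs = 4(p − 15) + 257.
New equilibrium: consumers pay 28, producers receive 13, q = 309. (Wedge: pb − ps = 15.)
Burden on consumers: 10; on producers: 5. (They sum to 15.)
The less price-elastic side of the market bears the larger share of a per-unit tax.

Consumers bear 10 per kilogram; producers bear 5 per kilogram.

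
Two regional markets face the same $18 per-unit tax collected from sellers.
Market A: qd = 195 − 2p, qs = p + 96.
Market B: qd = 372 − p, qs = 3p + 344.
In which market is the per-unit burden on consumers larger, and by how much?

Market B, by $7.5.

Market A: pre-tax p* = $33, q* = 129; post-tax q = 117; per-unit burden on consumers = $6.
Market B: pre-tax p* = $7, q* = 365; post-tax q = 351.5; per-unit burden on consumers = $13.5.
Difference: $6 vs $13.5 → market B is larger by $7.5.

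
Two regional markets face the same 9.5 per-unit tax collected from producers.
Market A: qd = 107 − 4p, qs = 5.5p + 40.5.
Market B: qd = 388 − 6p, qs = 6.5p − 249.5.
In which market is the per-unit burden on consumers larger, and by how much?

Market A: pre-tax p* = 7, q* = 79; post-tax q = 57; per-unit burden on consumers = 5.5.
Market B: pre-tax p* = 51, q* = 82; post-tax q = 52.36; per-unit burden on consumers = 4.94.
Difference: 5.5 vs 4.94 → market A is larger by 0.56.

Market A, by 0.56.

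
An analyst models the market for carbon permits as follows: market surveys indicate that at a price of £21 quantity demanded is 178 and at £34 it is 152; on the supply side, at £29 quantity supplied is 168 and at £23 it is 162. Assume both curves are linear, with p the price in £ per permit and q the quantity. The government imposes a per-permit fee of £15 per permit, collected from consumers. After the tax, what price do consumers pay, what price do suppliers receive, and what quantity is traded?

Consumers pay £32; suppliers receive £17; quantity = 156.

Demand slope: (152 − 178)/(34 − 21) = -2, so qd = 220 − 2p.
Supply slope: (162 − 168)/(23 − 29) = 1, so qs = p + 139.
Before the tax: set 220 − 2p = p + 139 → p* = £27, q* = 166.
With the tax collected from consumers, demand (in seller-price terms) shifts: qd = 220 − 2(p + 15).
Solving gives q = 156 with consumers paying £32 and suppliers receiving £17 (the £15 wedge).
The less price-elastic side of the market bears the larger share of a per-unit tax.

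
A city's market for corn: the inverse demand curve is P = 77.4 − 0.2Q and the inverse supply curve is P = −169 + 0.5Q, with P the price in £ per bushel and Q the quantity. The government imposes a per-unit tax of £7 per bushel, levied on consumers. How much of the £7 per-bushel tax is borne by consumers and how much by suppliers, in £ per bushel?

Consumers bear £2 per bushel; suppliers bear £5 per bushel.

Rewrite in direct form: Qd = 387 − 5P and Qs = 2P + 338.
Without the tax, 387 − 5P = 2P + 338 gives 7P = 49, so P* = £7 and Q* = 352.
With the tax collected from consumers, demand (in seller-price terms) shifts: Qd = 387 − 5(P + 7).
Solving gives Q = 342 with consumers paying £9 and suppliers receiving £2 (the £7 wedge).
Burden on consumers: £2; on suppliers: £5. (They sum to £7.)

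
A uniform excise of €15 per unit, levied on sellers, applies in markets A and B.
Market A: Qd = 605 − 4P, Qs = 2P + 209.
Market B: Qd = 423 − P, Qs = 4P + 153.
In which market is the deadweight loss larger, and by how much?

Market A: pre-tax P* = €66, Q* = 341; post-tax Q = 321; deadweight loss = €150.
Market B: pre-tax P* = €54, Q* = 369; post-tax Q = 357; deadweight loss = €90.
Difference: €150 vs €90 → market A is larger by €60.

Market A, by €60.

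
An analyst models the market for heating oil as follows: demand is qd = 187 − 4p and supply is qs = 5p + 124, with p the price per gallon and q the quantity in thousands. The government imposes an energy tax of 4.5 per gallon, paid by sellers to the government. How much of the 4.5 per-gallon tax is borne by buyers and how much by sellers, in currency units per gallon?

Without the tax, 187 − 4p = 5p + 124 gives 9p = 63, so p* = 7 and q* = 159.
With the tax collected from sellers, supply shifts: qs = 5(p − 4.5) + 124.
Solving gives q = 149 with buyers paying 9.5 and sellers receiving 5 (the 4.5 wedge).
Burden on buyers: 2.5; on sellers: 2. (They sum to 4.5.)

Buyers bear 2.5 per gallon; sellers bear 2 per gallon.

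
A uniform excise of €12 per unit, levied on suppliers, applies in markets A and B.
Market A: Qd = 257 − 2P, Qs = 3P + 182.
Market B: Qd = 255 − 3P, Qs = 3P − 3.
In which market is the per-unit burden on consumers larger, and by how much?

Market A, by €1.2.

Market A: pre-tax P* = €15, Q* = 227; post-tax Q = 212.6; per-unit burden on consumers = €7.2.
Market B: pre-tax P* = €43, Q* = 126; post-tax Q = 108; per-unit burden on consumers = €6.
Difference: €7.2 vs €6 → market A is larger by €1.2.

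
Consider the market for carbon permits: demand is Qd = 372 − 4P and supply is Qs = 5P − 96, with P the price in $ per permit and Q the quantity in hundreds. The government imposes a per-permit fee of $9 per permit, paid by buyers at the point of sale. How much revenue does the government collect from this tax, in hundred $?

Before the tax: set 372 − 4P = 5P − 96 → P* = $52, Q* = 164.
With the tax collected from buyers, demand (in seller-price terms) shifts: Qd = 372 − 4(P + 9).
Solving gives Q = 144 with buyers paying $57 and suppliers receiving $48 (the $9 wedge).
Revenue = t · Q = 9 · 144 = $1296.

Tax revenue = $1296 hundred.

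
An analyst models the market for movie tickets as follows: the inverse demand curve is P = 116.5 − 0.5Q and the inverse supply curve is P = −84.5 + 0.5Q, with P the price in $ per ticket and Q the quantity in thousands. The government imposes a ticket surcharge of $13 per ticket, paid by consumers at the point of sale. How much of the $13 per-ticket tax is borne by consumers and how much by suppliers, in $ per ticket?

Consumers bear $6.5 per ticket; suppliers bear $6.5 per ticket.

Inverting to Q(P) form: Qd = 233 − 2P; Qs = 2P + 169.
Without the tax, 233 − 2P = 2P + 169 gives 4P = 64, so P* = $16 and Q* = 201.
With the tax collected from consumers, demand (in seller-price terms) shifts: Qd = 233 − 2(P + 13).
New equilibrium: consumers pay $22.5, suppliers receive $9.5, Q = 188. (Wedge: Pb − Ps = 13.)
Burden on consumers: $6.5; on suppliers: $6.5. (They sum to $13.)
The less price-elastic side of the market bears the larger share of a per-unit tax.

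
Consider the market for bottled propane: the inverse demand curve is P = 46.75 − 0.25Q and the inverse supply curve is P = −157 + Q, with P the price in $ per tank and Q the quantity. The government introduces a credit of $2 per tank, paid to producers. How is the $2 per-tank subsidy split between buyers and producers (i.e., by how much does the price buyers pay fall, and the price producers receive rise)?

Inverting to Q(P) form: Qd = 187 − 4P; Qs = P + 157.
Before the subsidy: set 187 − 4P = P + 157 → P* = $6, Q* = 163.
With a per-unit subsidy paid to producers, each receives P + 2 per unit sold, so supply becomes Qs = (P + 2) + 157.
New equilibrium: buyers pay $5.6, producers receive $7.6, Q = 164.6. (Wedge: Pb − Ps = −2.)
Gain to buyers: $0.4; to producers: $1.6. (They sum to $2.)

Buyers gain $0.4 per tank; producers gain $1.6 per tank.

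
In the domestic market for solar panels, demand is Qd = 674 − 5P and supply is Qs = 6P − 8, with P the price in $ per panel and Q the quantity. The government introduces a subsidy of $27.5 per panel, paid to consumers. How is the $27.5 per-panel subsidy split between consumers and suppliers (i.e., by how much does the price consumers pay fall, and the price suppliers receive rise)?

Consumers gain $15 per panel; suppliers gain $12.5 per panel.

Without the subsidy, 674 − 5P = 6P − 8 gives 11P = 682, so P* = $62 and Q* = 364.
With a per-unit subsidy paid to consumers, each effectively pays P − 27.5, so demand becomes Qd = 674 − 5(P − 27.5).
Solving gives Q = 439 with consumers paying $47 and suppliers receiving $74.5 (the $27.5 wedge).
Gain to consumers: $15; to suppliers: $12.5. (They sum to $27.5.)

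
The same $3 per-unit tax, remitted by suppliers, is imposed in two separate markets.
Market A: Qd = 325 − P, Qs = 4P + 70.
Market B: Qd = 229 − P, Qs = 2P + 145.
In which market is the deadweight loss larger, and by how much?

Market A, by $0.6.

Market A: pre-tax P* = $51, Q* = 274; post-tax Q = 271.6; deadweight loss = $3.6.
Market B: pre-tax P* = $28, Q* = 201; post-tax Q = 199; deadweight loss = $3.
Difference: $3.6 vs $3 → market A is larger by $0.6.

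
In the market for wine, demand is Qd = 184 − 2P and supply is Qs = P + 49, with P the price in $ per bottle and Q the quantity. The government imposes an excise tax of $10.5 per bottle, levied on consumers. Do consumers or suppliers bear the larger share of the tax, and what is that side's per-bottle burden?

Before the tax: set 184 − 2P = P + 49 → P* = $45, Q* = 94.
With the tax collected from consumers, demand (in seller-price terms) shifts: Qd = 184 − 2(P + 10.5).
Solving gives Q = 87 with consumers paying $48.5 and suppliers receiving $38 (the $10.5 wedge).
Per-bottle burden: consumers $3.5, suppliers $7.
Suppliers take the larger share because supply is less price-elastic here (demand slope 2 vs supply slope 1).

Suppliers bear the larger share: $7 per bottle.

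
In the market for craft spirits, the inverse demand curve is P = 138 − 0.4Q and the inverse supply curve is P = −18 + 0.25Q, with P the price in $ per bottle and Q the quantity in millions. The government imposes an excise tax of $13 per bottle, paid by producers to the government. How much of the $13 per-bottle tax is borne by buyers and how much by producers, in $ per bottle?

Inverting to Q(P) form: Qd = 345 − 2.5P; Qs = 4P + 72.
Before the tax: set 345 − 2.5P = 4P + 72 → P* = $42, Q* = 240.
With the tax collected from producers, supply shifts: Qs = 4(P − 13) + 72.
Solving gives Q = 220 with buyers paying $50 and producers receiving $37 (the $13 wedge).
Burden on buyers: $8; on producers: $5. (They sum to $13.)
The less price-elastic side of the market bears the larger share of a per-unit tax.

Buyers bear $8 per bottle; producers bear $5 per bottle.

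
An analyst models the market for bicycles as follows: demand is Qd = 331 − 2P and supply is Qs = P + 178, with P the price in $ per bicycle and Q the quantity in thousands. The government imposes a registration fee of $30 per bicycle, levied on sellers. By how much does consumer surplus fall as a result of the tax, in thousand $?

Consumer surplus falls by $2190 thousand.

Without the tax, 331 − 2P = P + 178 gives 3P = 153, so P* = $51 and Q* = 229.
With the tax collected from sellers, supply shifts: Qs = (P − 30) + 178.
Solving gives Q = 209 with consumers paying $61 and sellers receiving $31 (the $30 wedge).
ΔCS is the trapezoid between Q = 209 and Q = 229 of height $10: ½ · (229 + 209) · 10 = $2190.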